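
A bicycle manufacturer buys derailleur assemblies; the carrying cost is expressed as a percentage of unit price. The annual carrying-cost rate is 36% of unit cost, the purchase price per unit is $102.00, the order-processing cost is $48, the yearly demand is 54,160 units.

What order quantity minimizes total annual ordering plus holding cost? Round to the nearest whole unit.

376 units

Holding cost per unit per year: H = 36% × $102 = $36.7200
2DS/H = 2·54,160·48/36.72 = 141,594.77
EOQ = √141,594.77 ≈ 376.29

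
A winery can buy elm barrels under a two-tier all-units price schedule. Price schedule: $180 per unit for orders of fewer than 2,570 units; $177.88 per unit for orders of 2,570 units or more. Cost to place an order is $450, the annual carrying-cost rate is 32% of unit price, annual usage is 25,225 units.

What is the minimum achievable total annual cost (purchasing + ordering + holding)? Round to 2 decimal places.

$4,564,584.08

H₁ = 32%×$180 = $57.6000;  H₂ = 32%×$177.88 = $56.9216
EOQ₁ = √(2×25,225×450/57.6000) = 627.81  (< 2,570, feasible at tier 1)
EOQ₂ = √(2×25,225×450/56.9216) = 631.54  (< 2,570 → use Q = 2,570 at tier-2 price)
TC(tier 1 (EOQ₁), Q≈627.8) = $4,576,661.64
TC(tier 2, Q≈2,570.0) = $4,564,584.08
Minimum at tier 2: $4,564,584.08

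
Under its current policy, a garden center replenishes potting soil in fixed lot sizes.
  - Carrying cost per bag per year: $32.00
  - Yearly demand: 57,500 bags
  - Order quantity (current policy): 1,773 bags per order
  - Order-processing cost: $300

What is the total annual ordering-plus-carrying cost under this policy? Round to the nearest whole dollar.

Annual ordering cost = (D/Q)·S = (57,500/1,773) × 300 = $9,729.27
Annual holding cost  = (Q/2)·H = (1,773/2) × 32 = $28,368.00
Total = $9,729.27 + $28,368.00 = $38,097.27

$38,097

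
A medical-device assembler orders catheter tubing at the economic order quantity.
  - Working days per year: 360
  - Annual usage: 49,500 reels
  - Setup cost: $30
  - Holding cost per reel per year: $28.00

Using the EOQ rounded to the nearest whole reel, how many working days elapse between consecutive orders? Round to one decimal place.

2.4 days

2DS/H = 2·49,500·30/28 = 106,071.43
EOQ = √106,071.43 ≈ 325.69 → Q = 326 reels
Cycle time = (working days × Q)/D = (360 × 326) / 49,500 = 2.371 days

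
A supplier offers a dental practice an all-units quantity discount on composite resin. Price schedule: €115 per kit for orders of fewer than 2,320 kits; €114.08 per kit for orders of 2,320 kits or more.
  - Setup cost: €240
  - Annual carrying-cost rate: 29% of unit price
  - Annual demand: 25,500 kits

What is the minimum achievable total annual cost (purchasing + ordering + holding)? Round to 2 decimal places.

€2,950,054.44

H₁ = 29%×€115 = €33.3500;  H₂ = 29%×€114.08 = €33.0832
EOQ₁ = √(2×25,500×240/33.3500) = 605.82  (< 2,320, feasible at tier 1)
EOQ₂ = √(2×25,500×240/33.0832) = 608.26  (< 2,320 → use Q = 2,320 at tier-2 price)
TC(tier 1 (EOQ₁), Q≈605.8) = €2,952,704.06
TC(tier 2, Q≈2,320.0) = €2,950,054.44
Minimum at tier 2: €2,950,054.44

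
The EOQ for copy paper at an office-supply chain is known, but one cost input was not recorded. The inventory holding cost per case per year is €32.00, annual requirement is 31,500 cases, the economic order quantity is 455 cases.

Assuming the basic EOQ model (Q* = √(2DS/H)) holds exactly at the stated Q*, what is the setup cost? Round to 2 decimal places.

Since Q* = (2DS/H)^½, squaring gives Q*²·H = 2DS.
S = Q²H / (2D) = 455² × 32 / (2 × 31,500) = 105.1556

€105.16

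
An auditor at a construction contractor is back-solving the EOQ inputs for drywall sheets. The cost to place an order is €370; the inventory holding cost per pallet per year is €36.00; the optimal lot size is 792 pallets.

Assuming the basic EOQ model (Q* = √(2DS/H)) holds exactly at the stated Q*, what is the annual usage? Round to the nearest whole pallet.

30,516 pallets per year

Since Q* = (2DS/H)^½, squaring gives Q*²·H = 2DS.
D = Q²H / (2S) = 792² × 36 / (2 × 370) = 30,515.55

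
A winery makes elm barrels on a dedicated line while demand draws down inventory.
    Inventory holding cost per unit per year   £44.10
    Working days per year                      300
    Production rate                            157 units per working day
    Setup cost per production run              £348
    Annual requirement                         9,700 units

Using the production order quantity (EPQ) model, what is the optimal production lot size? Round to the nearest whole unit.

439 units

Daily demand d = 9,700/300 = 32.333; p = 157; 1 − d/p = 0.79406
EPQ = √(2DS / (H(1 − d/p)))
    = √(2 × 9,700 × 348 / (44.1 × 0.79406)) ≈ 439.08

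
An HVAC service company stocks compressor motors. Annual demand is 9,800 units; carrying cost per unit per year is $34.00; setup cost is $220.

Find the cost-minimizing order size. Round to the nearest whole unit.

EOQ = √(2DS/H) = √(2 × 9,800 × 220 / 34)
    = √(126,823.53) ≈ 356.12

356 units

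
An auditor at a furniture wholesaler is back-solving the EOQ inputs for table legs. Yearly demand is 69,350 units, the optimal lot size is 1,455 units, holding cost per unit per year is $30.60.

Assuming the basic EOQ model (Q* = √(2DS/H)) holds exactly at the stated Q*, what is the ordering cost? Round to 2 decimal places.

$467.06

EOQ relation: Q² = 2DS/H, so rearrange for the unknown.
S = Q²H / (2D) = 1,455² × 30.6 / (2 × 69,350) = 467.0581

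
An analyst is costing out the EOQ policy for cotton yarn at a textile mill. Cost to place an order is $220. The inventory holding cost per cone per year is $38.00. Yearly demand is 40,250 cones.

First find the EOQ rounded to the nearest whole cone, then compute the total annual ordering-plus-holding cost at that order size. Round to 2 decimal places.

$25,941.86

Optimal lot size Q* = (2 × 40,250 × $220 / $38)^½ ≈ 682.68 → Q = 683 cones
Orders/yr = 40,250/683 = 58.931; ordering cost = 58.931 × $220 = $12,964.86
Average inventory = 683/2 = 341.5; holding cost = 341.5 × $38 = $12,977.00
Total = $12,964.86 + $12,977.00 = $25,941.86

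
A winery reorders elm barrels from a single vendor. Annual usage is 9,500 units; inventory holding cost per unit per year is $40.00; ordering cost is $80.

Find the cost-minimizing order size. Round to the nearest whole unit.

195 units

2DS/H = 2·9,500·80/40 = 38,000.00
EOQ = √38,000.00 ≈ 194.94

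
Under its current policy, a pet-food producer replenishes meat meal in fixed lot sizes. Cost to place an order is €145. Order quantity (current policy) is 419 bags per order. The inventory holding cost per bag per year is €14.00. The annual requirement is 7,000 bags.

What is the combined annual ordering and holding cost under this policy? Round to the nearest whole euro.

Orders/yr = 7,000/419 = 16.706; ordering cost = 16.706 × €145 = €2,422.43
Average inventory = 419/2 = 209.5; holding cost = 209.5 × €14 = €2,933.00
Total = €2,422.43 + €2,933.00 = €5,355.43

€5,355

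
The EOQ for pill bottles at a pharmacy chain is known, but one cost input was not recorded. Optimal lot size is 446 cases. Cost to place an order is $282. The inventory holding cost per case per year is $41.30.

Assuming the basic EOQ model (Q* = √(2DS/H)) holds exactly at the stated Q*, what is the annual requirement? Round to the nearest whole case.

14,566 cases per year

EOQ relation: Q² = 2DS/H, so rearrange for the unknown.
D = Q²H / (2S) = 446² × 41.3 / (2 × 282) = 14,566.01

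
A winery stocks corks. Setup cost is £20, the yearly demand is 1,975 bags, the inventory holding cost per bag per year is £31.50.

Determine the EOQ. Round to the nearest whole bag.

50 bags

EOQ = √(2DS/H) = √(2 × 1,975 × 20 / 31.5)
    = √(2,507.94) ≈ 50.08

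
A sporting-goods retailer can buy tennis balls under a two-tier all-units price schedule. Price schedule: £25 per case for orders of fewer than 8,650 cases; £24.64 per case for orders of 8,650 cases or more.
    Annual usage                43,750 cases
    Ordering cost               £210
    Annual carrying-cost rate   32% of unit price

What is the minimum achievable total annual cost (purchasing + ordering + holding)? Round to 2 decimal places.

H₁ = 32%×£25 = £8.0000;  H₂ = 32%×£24.64 = £7.8848
EOQ₁ = √(2×43,750×210/8.0000) = 1,515.54  (< 8,650, feasible at tier 1)
EOQ₂ = √(2×43,750×210/7.8848) = 1,526.58  (< 8,650 → use Q = 8,650 at tier-2 price)
TC(tier 1 (EOQ₁), Q≈1,515.5) = £1,105,874.36
TC(tier 2, Q≈8,650.0) = £1,113,163.90
Minimum at tier 1 (EOQ₁): £1,105,874.36

£1,105,874.36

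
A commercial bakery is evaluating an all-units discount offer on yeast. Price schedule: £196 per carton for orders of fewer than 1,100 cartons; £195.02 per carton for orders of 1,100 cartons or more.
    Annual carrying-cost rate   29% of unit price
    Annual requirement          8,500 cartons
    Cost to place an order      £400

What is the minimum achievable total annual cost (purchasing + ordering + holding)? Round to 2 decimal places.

£1,685,659.91

H₁ = 29%×£196 = £56.8400;  H₂ = 29%×£195.02 = £56.5558
EOQ₁ = √(2×8,500×400/56.8400) = 345.88  (< 1,100, feasible at tier 1)
EOQ₂ = √(2×8,500×400/56.5558) = 346.75  (< 1,100 → use Q = 1,100 at tier-2 price)
TC(tier 1 (EOQ₁), Q≈345.9) = £1,685,659.91
TC(tier 2, Q≈1,100.0) = £1,691,866.60
Minimum at tier 1 (EOQ₁): £1,685,659.91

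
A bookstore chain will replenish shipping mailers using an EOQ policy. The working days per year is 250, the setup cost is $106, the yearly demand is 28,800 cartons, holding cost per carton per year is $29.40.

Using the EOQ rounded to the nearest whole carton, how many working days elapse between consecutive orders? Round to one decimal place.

2DS/H = 2·28,800·106/29.4 = 207,673.47
EOQ = √207,673.47 ≈ 455.71 → Q = 456 cartons
Cycle time = (working days × Q)/D = (250 × 456) / 28,800 = 3.958 days

4.0 days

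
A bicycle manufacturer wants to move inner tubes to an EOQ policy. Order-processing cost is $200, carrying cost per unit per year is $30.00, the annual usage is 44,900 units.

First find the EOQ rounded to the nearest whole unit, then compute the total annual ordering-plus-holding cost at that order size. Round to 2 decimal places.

Q* = √(2·D·S / H) = √(2·44,900·200 / 30) = √598,666.7 ≈ 773.74 → Q = 774 units
Ordering: D/Q × S = 44,900/774 × $200 = $11,602.07
Holding:  Q/2 × H = 774/2 × $30 = $11,610.00
Total = $11,602.07 + $11,610.00 = $23,212.07

$23,212.07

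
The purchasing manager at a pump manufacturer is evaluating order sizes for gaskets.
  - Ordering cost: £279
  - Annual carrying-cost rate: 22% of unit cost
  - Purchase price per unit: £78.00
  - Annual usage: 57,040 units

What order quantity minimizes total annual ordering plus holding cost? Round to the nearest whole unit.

Holding cost per unit per year: H = 22% × £78 = £17.1600
Q* = √(2·D·S / H) = √(2·57,040·279 / 17.16) = √1,854,797.2 ≈ 1,361.91

1,362 units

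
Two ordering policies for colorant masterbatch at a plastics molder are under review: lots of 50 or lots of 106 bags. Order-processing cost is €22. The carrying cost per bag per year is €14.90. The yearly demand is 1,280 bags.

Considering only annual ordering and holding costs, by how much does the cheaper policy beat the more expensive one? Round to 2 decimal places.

€119.66

Annual cost at Q: ordering D·S/Q plus holding Q·H/2.
TC(50) = (1,280/50)×22 + (50/2)×14.9 = €935.70
TC(106) = (1,280/106)×22 + (106/2)×14.9 = €1,055.36
Cheaper: Q = 50.  Difference = €119.66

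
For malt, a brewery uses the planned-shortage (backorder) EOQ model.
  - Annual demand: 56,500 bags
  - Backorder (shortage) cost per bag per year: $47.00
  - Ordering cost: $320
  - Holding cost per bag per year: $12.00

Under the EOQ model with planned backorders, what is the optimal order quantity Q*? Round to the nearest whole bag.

1,945 bags

Q* = √(2DS/H) · √((H + b)/b)
   = √(2 × 56,500 × 320 / 12) · √((12 + 47) / 47)
   = 1,735.896 × 1.1204 ≈ 1,944.92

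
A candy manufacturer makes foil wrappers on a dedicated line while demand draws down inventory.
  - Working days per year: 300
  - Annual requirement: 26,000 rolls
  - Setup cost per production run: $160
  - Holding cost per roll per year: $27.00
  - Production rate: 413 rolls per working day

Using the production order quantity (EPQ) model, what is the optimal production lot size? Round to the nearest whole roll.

624 rolls

Daily demand d = 26,000/300 = 86.667; p = 413; 1 − d/p = 0.79015
EPQ = √(2DS / (H(1 − d/p)))
    = √(2 × 26,000 × 160 / (27 × 0.79015)) ≈ 624.49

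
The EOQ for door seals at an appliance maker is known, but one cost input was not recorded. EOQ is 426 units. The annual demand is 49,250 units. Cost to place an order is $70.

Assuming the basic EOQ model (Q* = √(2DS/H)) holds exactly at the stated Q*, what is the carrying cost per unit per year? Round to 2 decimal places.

EOQ relation: Q² = 2DS/H, so rearrange for the unknown.
H = 2DS / Q² = 2 × 49,250 × 70 / 426² = 37.9940

$37.99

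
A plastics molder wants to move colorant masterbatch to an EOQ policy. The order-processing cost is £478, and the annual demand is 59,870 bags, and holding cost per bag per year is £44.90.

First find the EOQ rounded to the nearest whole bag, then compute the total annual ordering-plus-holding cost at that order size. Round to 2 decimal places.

EOQ = √(2DS/H) = √(2 × 59,870 × 478 / 44.9)
    = √(1,274,737.64) ≈ 1,129.04 → Q = 1,129 bags
Annual ordering cost = (D/Q)·S = (59,870/1,129) × 478 = £25,347.97
Annual holding cost  = (Q/2)·H = (1,129/2) × 44.9 = £25,346.05
Total = £25,347.97 + £25,346.05 = £50,694.02

£50,694.02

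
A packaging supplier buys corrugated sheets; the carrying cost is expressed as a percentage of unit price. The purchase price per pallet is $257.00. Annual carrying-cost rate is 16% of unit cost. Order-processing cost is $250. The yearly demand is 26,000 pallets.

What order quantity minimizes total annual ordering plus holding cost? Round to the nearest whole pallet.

562 pallets

Carrying cost H = $257 × 16% = $41.1200/pallet/yr
Optimal lot size Q* = (2 × 26,000 × $250 / $41.12)^½ ≈ 562.27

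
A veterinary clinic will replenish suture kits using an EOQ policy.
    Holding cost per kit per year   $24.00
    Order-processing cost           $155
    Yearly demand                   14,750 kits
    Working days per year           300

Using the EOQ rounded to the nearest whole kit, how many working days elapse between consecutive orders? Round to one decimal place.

2DS/H = 2·14,750·155/24 = 190,520.83
EOQ = √190,520.83 ≈ 436.49 → Q = 436 kits
Days between orders = 300 / (D/Q) = 300 / 33.830 ≈ 8.868

8.9 days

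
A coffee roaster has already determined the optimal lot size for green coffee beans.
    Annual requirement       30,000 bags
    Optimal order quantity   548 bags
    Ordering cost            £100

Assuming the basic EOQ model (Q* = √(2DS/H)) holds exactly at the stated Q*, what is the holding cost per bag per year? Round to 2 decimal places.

Since Q* = (2DS/H)^½, squaring gives Q*²·H = 2DS.
H = 2DS / Q² = 2 × 30,000 × 100 / 548² = 19.9798

£19.98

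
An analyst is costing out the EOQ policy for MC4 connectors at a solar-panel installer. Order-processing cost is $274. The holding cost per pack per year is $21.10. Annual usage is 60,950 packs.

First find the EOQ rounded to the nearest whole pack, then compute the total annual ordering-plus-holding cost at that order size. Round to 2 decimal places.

Q* = √(2·D·S / H) = √(2·60,950·274 / 21.1) = √1,582,966.8 ≈ 1,258.16 → Q = 1,258 packs
Orders/yr = 60,950/1,258 = 48.450; ordering cost = 48.450 × $274 = $13,275.28
Average inventory = 1,258/2 = 629; holding cost = 629 × $21.1 = $13,271.90
Total = $13,275.28 + $13,271.90 = $26,547.18

$26,547.18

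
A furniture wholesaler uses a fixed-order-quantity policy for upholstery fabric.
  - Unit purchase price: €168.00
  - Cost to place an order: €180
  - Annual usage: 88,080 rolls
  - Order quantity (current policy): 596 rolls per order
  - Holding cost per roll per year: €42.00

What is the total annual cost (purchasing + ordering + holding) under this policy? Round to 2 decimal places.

€14,836,557.34

Ordering: D/Q × S = 88,080/596 × €180 = €26,601.34
Holding:  Q/2 × H = 596/2 × €42 = €12,516.00
Purchase cost = D·C = 88,080 × 168 = €14,797,440.00
Total = €26,601.34 + €12,516.00 + €14,797,440.00 = €14,836,557.34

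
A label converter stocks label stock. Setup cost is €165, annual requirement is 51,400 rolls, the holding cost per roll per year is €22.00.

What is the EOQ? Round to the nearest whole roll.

EOQ = √(2DS/H) = √(2 × 51,400 × 165 / 22)
    = √(771,000.00) ≈ 878.07

878 rolls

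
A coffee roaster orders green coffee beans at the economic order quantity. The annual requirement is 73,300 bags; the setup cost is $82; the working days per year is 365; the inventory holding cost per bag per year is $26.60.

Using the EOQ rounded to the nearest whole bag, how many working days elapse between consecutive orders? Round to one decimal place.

2DS/H = 2·73,300·82/26.6 = 451,924.81
EOQ = √451,924.81 ≈ 672.25 → Q = 672 bags
T = Q/D × 365 days = 672/73,300 × 365 = 3.346 days

3.3 days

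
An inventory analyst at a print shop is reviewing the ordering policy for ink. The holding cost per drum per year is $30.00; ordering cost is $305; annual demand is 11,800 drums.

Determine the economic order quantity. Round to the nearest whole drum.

490 drums

2DS/H = 2·11,800·305/30 = 239,933.33
EOQ = √239,933.33 ≈ 489.83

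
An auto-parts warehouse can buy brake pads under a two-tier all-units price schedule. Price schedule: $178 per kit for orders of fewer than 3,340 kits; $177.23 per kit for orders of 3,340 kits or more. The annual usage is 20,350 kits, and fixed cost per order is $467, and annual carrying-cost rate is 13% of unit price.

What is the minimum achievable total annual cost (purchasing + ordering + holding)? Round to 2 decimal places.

$3,643,271.88

H₁ = 13%×$178 = $23.1400;  H₂ = 13%×$177.23 = $23.0399
EOQ₁ = √(2×20,350×467/23.1400) = 906.30  (< 3,340, feasible at tier 1)
EOQ₂ = √(2×20,350×467/23.0399) = 908.27  (< 3,340 → use Q = 3,340 at tier-2 price)
TC(tier 1 (EOQ₁), Q≈906.3) = $3,643,271.88
TC(tier 2, Q≈3,340.0) = $3,647,952.48
Minimum at tier 1 (EOQ₁): $3,643,271.88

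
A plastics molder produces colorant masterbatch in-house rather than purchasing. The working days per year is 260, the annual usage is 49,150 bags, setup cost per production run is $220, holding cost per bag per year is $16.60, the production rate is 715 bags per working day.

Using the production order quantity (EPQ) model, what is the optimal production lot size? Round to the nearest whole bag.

1,331 bags

Daily demand d = 49,150/260 = 189.038; p = 715; 1 − d/p = 0.73561
EPQ = √(2DS / (H(1 − d/p)))
    = √(2 × 49,150 × 220 / (16.6 × 0.73561)) ≈ 1,330.79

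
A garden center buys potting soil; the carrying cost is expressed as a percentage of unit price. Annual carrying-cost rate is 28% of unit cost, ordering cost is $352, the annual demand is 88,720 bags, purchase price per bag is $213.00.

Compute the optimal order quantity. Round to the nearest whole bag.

1,023 bags

H = i·C = 0.28 × $213 = $59.6400 per bag-year
Q* = √(2·D·S / H) = √(2·88,720·352 / 59.64) = √1,047,264.9 ≈ 1,023.36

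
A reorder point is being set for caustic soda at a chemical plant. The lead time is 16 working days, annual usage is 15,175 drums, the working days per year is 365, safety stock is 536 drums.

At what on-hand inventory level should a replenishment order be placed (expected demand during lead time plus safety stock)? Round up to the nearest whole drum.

Daily demand d = 15,175 / 365 = 41.575 drums/day
Demand during lead time = 41.575 × 16 = 665.21
Reorder point = 665.21 + 536 = 1,201.21 → round up

1,202 drums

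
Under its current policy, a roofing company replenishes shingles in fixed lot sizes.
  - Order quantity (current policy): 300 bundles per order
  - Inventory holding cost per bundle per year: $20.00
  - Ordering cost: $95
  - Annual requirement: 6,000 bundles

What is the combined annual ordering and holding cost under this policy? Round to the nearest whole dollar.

Annual ordering cost = (D/Q)·S = (6,000/300) × 95 = $1,900.00
Annual holding cost  = (Q/2)·H = (300/2) × 20 = $3,000.00
Total = $1,900.00 + $3,000.00 = $4,900.00

$4,900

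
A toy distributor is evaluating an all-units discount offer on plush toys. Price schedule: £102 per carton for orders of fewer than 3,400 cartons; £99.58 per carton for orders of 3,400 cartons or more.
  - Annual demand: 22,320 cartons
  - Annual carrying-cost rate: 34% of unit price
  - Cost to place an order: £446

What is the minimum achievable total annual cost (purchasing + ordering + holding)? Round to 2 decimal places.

£2,283,110.70

H₁ = 34%×£102 = £34.6800;  H₂ = 34%×£99.58 = £33.8572
EOQ₁ = √(2×22,320×446/34.6800) = 757.69  (< 3,400, feasible at tier 1)
EOQ₂ = √(2×22,320×446/33.8572) = 766.84  (< 3,400 → use Q = 3,400 at tier-2 price)
TC(tier 1 (EOQ₁), Q≈757.7) = £2,302,916.59
TC(tier 2, Q≈3,400.0) = £2,283,110.70
Minimum at tier 2: £2,283,110.70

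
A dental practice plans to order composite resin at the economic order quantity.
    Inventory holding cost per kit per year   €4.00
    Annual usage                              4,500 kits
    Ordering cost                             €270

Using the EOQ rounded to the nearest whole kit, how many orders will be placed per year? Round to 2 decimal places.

Optimal lot size Q* = (2 × 4,500 × €270 / €4)^½ ≈ 779.42 → Q = 779
N = D/Q = 4,500/779 ≈ 5.777 orders/yr

5.78 orders per year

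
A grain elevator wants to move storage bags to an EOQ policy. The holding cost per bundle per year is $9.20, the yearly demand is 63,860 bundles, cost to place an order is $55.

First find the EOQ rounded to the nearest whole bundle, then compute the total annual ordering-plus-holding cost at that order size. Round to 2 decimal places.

$8,039.05

2DS/H = 2·63,860·55/9.2 = 763,543.48
EOQ = √763,543.48 ≈ 873.81 → Q = 874 bundles
Orders/yr = 63,860/874 = 73.066; ordering cost = 73.066 × $55 = $4,018.65
Average inventory = 874/2 = 437; holding cost = 437 × $9.2 = $4,020.40
Total = $4,018.65 + $4,020.40 = $8,039.05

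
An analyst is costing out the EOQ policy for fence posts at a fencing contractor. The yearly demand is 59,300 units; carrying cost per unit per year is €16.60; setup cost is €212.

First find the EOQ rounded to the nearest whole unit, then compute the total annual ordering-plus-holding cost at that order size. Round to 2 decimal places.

Optimal lot size Q* = (2 × 59,300 × €212 / €16.6)^½ ≈ 1,230.71 → Q = 1,231 units
Orders/yr = 59,300/1,231 = 48.172; ordering cost = 48.172 × €212 = €10,212.51
Average inventory = 1,231/2 = 615.5; holding cost = 615.5 × €16.6 = €10,217.30
Total = €10,212.51 + €10,217.30 = €20,429.81

€20,429.81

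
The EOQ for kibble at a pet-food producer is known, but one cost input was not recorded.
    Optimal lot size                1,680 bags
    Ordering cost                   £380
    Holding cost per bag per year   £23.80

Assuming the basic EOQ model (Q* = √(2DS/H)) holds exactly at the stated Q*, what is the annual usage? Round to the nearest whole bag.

88,386 bags per year

From Q* = √(2DS/H) ⇒ Q*² = 2DS/H.
D = Q²H / (2S) = 1,680² × 23.8 / (2 × 380) = 88,385.68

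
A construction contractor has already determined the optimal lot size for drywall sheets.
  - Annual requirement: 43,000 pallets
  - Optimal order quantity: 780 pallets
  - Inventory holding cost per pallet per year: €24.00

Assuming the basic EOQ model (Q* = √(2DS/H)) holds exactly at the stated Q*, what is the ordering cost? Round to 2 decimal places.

From Q* = √(2DS/H) ⇒ Q*² = 2DS/H.
S = Q²H / (2D) = 780² × 24 / (2 × 43,000) = 169.7860

€169.79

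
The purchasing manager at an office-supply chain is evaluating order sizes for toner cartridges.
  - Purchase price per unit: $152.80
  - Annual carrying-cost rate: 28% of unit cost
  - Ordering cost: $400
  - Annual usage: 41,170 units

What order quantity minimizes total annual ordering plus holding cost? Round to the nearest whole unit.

877 units

Holding cost per unit per year: H = 28% × $152.8 = $42.7840
2DS/H = 2·41,170·400/42.784 = 769,820.49
EOQ = √769,820.49 ≈ 877.39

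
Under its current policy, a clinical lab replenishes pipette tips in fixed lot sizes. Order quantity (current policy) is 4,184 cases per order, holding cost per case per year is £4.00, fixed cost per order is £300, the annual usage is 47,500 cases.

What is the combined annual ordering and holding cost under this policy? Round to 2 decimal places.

Annual ordering cost = (D/Q)·S = (47,500/4,184) × 300 = £3,405.83
Annual holding cost  = (Q/2)·H = (4,184/2) × 4 = £8,368.00
Total = £3,405.83 + £8,368.00 = £11,773.83

£11,773.83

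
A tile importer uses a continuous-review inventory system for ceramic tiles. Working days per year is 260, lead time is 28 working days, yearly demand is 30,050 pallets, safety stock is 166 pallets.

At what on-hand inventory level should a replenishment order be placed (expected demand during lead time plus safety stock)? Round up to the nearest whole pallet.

3,403 pallets

Daily demand d = 30,050 / 260 = 115.577 pallets/day
Demand during lead time = 115.577 × 28 = 3,236.15
Reorder point = 3,236.15 + 166 = 3,402.15 → round up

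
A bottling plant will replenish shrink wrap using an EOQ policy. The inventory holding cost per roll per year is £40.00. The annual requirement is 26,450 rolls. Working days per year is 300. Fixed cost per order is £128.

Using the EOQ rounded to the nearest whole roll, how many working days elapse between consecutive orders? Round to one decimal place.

4.7 days

2DS/H = 2·26,450·128/40 = 169,280.00
EOQ = √169,280.00 ≈ 411.44 → Q = 411 rolls
Days between orders = 300 / (D/Q) = 300 / 64.355 ≈ 4.662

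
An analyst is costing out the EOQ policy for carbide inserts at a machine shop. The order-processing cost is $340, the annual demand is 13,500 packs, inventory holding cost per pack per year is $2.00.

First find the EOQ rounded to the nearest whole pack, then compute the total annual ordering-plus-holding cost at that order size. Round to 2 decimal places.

$4,284.86

EOQ = √(2DS/H) = √(2 × 13,500 × 340 / 2)
    = √(4,590,000.00) ≈ 2,142.43 → Q = 2,142 packs
Annual ordering cost = (D/Q)·S = (13,500/2,142) × 340 = $2,142.86
Annual holding cost  = (Q/2)·H = (2,142/2) × 2 = $2,142.00
Total = $2,142.86 + $2,142.00 = $4,284.86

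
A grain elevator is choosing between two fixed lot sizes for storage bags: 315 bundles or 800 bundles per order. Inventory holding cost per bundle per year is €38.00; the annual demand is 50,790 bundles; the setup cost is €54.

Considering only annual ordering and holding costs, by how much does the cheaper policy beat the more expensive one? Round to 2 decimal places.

TC(Q) = (D/Q)S + (Q/2)H
TC(315) = (50,790/315)×54 + (315/2)×38 = €14,691.86
TC(800) = (50,790/800)×54 + (800/2)×38 = €18,628.33
Cheaper: Q = 315.  Difference = €3,936.47

€3,936.47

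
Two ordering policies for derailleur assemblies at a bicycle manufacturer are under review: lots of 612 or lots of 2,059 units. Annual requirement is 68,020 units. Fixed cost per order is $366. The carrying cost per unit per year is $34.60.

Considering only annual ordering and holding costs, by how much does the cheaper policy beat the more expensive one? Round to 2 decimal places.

TC(Q) = (D/Q)S + (Q/2)H
TC(612) = (68,020/612)×366 + (612/2)×34.6 = $51,266.23
TC(2,059) = (68,020/2,059)×366 + (2,059/2)×34.6 = $47,711.68
Cheaper: Q = 2,059.  Difference = $3,554.55

$3,554.55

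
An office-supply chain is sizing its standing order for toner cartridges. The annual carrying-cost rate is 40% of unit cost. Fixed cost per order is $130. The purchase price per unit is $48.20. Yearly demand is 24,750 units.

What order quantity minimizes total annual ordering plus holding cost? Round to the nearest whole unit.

578 units

Carrying cost H = $48.2 × 40% = $19.2800/unit/yr
EOQ = √(2DS/H) = √(2 × 24,750 × 130 / 19.28)
    = √(333,765.56) ≈ 577.72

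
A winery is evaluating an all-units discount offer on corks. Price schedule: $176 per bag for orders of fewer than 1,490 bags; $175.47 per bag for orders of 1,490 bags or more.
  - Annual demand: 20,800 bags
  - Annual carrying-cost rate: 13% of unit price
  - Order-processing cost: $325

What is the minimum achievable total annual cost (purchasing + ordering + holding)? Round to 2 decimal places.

$3,671,307.18

H₁ = 13%×$176 = $22.8800;  H₂ = 13%×$175.47 = $22.8111
EOQ₁ = √(2×20,800×325/22.8800) = 768.71  (< 1,490, feasible at tier 1)
EOQ₂ = √(2×20,800×325/22.8111) = 769.87  (< 1,490 → use Q = 1,490 at tier-2 price)
TC(tier 1 (EOQ₁), Q≈768.7) = $3,678,388.00
TC(tier 2, Q≈1,490.0) = $3,671,307.18
Minimum at tier 2: $3,671,307.18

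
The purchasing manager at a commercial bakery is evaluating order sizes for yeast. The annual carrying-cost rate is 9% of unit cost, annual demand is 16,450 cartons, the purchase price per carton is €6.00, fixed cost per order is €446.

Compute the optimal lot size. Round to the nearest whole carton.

Carrying cost H = €6 × 9% = €0.5400/carton/yr
Q* = √(2·D·S / H) = √(2·16,450·446 / 0.54) = √27,172,963.0 ≈ 5,212.77

5,213 cartons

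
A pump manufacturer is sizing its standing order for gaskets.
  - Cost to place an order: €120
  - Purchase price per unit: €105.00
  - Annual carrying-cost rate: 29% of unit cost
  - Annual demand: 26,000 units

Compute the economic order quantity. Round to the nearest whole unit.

H = i·C = 0.29 × €105 = €30.4500 per unit-year
Optimal lot size Q* = (2 × 26,000 × €120 / €30.45)^½ ≈ 452.69

453 units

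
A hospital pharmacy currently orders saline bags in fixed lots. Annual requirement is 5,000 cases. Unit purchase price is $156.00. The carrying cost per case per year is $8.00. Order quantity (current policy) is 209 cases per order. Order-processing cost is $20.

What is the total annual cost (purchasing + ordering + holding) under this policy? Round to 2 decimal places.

$781,314.47

Ordering: D/Q × S = 5,000/209 × $20 = $478.47
Holding:  Q/2 × H = 209/2 × $8 = $836.00
Purchase cost = D·C = 5,000 × 156 = $780,000.00
Total = $478.47 + $836.00 + $780,000.00 = $781,314.47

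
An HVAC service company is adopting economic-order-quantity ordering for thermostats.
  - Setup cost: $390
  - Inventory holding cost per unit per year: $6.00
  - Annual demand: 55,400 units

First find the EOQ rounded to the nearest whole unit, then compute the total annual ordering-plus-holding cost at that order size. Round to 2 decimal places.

EOQ = √(2DS/H) = √(2 × 55,400 × 390 / 6)
    = √(7,202,000.00) ≈ 2,683.65 → Q = 2,684 units
Orders/yr = 55,400/2,684 = 20.641; ordering cost = 20.641 × $390 = $8,049.93
Average inventory = 2,684/2 = 1342; holding cost = 1342 × $6 = $8,052.00
Total = $8,049.93 + $8,052.00 = $16,101.93

$16,101.93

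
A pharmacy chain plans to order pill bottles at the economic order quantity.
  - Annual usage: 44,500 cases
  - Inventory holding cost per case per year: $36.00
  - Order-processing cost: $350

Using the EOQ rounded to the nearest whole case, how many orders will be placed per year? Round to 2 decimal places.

EOQ = √(2DS/H) = √(2 × 44,500 × 350 / 36)
    = √(865,277.78) ≈ 930.20 → Q = 930
Orders per year = D/Q = 44,500 / 930 = 47.849

47.85 orders per year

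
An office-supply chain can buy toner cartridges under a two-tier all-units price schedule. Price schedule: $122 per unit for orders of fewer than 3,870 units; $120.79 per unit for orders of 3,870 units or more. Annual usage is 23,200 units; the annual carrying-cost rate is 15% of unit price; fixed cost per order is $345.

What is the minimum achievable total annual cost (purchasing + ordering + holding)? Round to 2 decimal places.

H₁ = 15%×$122 = $18.3000;  H₂ = 15%×$120.79 = $18.1185
EOQ₁ = √(2×23,200×345/18.3000) = 935.28  (< 3,870, feasible at tier 1)
EOQ₂ = √(2×23,200×345/18.1185) = 939.96  (< 3,870 → use Q = 3,870 at tier-2 price)
TC(tier 1 (EOQ₁), Q≈935.3) = $2,847,515.68
TC(tier 2, Q≈3,870.0) = $2,839,455.51
Minimum at tier 2: $2,839,455.51

$2,839,455.51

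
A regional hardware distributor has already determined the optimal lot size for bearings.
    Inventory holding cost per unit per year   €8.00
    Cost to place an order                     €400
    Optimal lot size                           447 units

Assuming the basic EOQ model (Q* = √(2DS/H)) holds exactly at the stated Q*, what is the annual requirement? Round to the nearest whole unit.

1,998 units per year

EOQ relation: Q² = 2DS/H, so rearrange for the unknown.
D = Q²H / (2S) = 447² × 8 / (2 × 400) = 1,998.09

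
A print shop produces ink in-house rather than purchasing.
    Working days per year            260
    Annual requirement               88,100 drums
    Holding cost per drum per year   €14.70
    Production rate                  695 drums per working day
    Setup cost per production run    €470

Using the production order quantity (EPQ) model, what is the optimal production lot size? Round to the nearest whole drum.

3,316 drums

d = 88,100/260 = 338.8462 drums/day;  effective holding cost H(1 − d/p) = 14.7·(1 − 338.8462/695) = 7.53304
Q* = √(2DS / H_eff) = √(2·88,100·470 / 7.53304) ≈ 3,315.64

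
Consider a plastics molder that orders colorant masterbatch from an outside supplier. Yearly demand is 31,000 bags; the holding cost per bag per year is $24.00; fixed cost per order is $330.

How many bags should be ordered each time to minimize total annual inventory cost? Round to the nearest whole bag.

EOQ = √(2DS/H) = √(2 × 31,000 × 330 / 24)
    = √(852,500.00) ≈ 923.31

923 bags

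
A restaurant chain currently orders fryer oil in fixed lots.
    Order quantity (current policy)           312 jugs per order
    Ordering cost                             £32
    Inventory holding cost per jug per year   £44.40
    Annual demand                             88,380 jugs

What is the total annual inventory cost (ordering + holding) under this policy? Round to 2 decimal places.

Annual ordering cost = (D/Q)·S = (88,380/312) × 32 = £9,064.62
Annual holding cost  = (Q/2)·H = (312/2) × 44.4 = £6,926.40
Total = £9,064.62 + £6,926.40 = £15,991.02

£15,991.02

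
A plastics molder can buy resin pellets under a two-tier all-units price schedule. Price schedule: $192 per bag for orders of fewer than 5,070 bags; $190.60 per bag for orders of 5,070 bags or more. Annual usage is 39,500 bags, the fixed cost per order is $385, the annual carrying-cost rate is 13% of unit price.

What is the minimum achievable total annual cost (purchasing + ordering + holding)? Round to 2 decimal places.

H₁ = 13%×$192 = $24.9600;  H₂ = 13%×$190.60 = $24.7780
EOQ₁ = √(2×39,500×385/24.9600) = 1,103.88  (< 5,070, feasible at tier 1)
EOQ₂ = √(2×39,500×385/24.7780) = 1,107.93  (< 5,070 → use Q = 5,070 at tier-2 price)
TC(tier 1 (EOQ₁), Q≈1,103.9) = $7,611,552.83
TC(tier 2, Q≈5,070.0) = $7,594,511.74
Minimum at tier 2: $7,594,511.74

$7,594,511.74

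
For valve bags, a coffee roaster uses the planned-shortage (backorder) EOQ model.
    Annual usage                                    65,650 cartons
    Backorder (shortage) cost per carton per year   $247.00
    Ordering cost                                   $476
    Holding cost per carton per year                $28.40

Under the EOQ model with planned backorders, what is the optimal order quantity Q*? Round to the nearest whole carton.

1,566 cartons

Q* = √(2DS/H) · √((H + b)/b)
   = √(2 × 65,650 × 476 / 28.4) · √((28.4 + 247) / 247)
   = 1,483.463 × 1.0559 ≈ 1,566.43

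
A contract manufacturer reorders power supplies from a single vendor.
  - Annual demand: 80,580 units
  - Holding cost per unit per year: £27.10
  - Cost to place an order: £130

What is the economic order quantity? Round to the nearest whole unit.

879 units

Q* = √(2·D·S / H) = √(2·80,580·130 / 27.1) = √773,092.3 ≈ 879.26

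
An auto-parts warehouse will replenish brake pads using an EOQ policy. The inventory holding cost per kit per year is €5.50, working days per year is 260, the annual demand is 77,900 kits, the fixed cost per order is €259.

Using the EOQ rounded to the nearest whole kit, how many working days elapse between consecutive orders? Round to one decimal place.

Q* = √(2·D·S / H) = √(2·77,900·259 / 5.5) = √7,336,763.6 ≈ 2,708.65 → Q = 2,709 kits
T = Q/D × 260 days = 2,709/77,900 × 260 = 9.042 days

9.0 days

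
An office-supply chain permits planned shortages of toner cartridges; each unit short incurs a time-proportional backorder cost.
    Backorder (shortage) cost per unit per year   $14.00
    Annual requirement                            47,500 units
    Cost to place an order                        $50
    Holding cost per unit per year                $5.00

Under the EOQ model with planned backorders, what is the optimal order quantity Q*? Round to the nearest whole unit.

Q* = √(2DS/H) · √((H + b)/b)
   = √(2 × 47,500 × 50 / 5) · √((5 + 14) / 14)
   = 974.679 × 1.1650 ≈ 1,135.47

1,135 units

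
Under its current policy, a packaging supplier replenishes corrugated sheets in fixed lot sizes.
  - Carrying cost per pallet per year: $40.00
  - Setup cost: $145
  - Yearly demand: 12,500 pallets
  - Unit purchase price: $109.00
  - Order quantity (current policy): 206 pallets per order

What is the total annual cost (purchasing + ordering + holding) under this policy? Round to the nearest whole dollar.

$1,375,419

Annual ordering cost = (D/Q)·S = (12,500/206) × 145 = $8,798.54
Annual holding cost  = (Q/2)·H = (206/2) × 40 = $4,120.00
Purchase cost = D·C = 12,500 × 109 = $1,362,500.00
Total = $8,798.54 + $4,120.00 + $1,362,500.00 = $1,375,418.54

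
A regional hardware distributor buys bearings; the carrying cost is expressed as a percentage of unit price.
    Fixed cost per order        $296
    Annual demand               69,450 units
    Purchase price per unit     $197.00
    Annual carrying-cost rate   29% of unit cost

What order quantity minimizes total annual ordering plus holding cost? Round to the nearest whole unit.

Holding cost per unit per year: H = 29% × $197 = $57.1300
2DS/H = 2·69,450·296/57.13 = 719,663.92
EOQ = √719,663.92 ≈ 848.33

848 units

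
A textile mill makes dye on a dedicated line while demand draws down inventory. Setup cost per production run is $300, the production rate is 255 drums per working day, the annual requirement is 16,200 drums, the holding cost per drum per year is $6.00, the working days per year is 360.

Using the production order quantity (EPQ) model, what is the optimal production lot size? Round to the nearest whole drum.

1,403 drums

Daily demand d = 16,200/360 = 45.000; p = 255; 1 − d/p = 0.82353
EPQ = √(2DS / (H(1 − d/p)))
    = √(2 × 16,200 × 300 / (6 × 0.82353)) ≈ 1,402.55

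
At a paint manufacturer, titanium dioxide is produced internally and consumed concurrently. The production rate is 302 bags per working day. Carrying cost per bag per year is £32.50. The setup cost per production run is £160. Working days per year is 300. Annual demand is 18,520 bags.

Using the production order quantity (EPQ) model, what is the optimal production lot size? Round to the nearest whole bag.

479 bags

d = 18,520/300 = 61.7333 bags/day;  effective holding cost H(1 − d/p) = 32.5·(1 − 61.7333/302) = 25.85651
Q* = √(2DS / H_eff) = √(2·18,520·160 / 25.85651) ≈ 478.75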